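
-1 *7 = -7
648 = 648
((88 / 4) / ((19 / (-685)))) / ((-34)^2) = -7535 / 10982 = -0.69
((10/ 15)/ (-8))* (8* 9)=-6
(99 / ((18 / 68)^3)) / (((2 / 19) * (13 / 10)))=39005.39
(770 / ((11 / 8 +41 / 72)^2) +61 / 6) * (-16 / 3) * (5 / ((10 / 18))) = -359224 / 35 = -10263.54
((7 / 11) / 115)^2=49 / 1600225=0.00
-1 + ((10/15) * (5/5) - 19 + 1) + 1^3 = -52/3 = -17.33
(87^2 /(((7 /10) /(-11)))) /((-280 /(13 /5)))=1104.46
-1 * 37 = -37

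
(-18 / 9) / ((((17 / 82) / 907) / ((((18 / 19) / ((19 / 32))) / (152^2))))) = -1338732 / 2215457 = -0.60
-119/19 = -6.26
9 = 9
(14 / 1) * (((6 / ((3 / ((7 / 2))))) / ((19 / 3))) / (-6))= -2.58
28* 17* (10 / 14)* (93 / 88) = 7905 / 22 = 359.32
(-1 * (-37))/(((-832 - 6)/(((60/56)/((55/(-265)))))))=29415/129052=0.23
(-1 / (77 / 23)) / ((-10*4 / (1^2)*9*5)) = 23 / 138600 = 0.00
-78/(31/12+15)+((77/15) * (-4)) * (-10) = 127168/633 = 200.90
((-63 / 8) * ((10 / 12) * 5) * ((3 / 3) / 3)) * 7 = -1225 / 16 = -76.56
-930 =-930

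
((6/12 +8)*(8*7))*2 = 952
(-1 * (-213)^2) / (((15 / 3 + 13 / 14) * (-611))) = 12.52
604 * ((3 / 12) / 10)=151 / 10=15.10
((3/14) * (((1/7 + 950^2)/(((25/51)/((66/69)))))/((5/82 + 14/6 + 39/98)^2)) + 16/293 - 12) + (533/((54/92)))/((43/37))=2723862718283054356889/55396752451598475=49170.08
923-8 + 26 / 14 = 6418 / 7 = 916.86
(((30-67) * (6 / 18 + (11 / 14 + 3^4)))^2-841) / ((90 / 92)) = 9436197.22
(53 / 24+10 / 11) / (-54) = -823 / 14256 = -0.06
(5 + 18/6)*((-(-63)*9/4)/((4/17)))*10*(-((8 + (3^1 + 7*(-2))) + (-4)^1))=337365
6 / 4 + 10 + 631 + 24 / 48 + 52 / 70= 22531 / 35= 643.74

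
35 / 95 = 7 / 19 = 0.37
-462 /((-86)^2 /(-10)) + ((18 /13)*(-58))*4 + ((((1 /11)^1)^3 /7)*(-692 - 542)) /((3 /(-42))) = -10197907063 /31993247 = -318.75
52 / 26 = 2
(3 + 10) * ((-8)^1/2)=-52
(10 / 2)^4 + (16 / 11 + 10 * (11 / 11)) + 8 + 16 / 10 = 35533 / 55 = 646.05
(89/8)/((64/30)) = 1335/256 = 5.21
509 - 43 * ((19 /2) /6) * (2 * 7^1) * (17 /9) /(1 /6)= -92642 /9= -10293.56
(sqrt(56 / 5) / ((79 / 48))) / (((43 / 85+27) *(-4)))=-204 *sqrt(70) / 92351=-0.02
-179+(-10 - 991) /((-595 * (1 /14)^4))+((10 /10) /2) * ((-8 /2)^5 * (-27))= 6653313 /85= 78274.27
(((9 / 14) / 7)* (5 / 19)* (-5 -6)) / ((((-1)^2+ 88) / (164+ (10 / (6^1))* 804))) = -372240 / 82859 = -4.49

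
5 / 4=1.25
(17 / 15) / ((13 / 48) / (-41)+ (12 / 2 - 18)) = -11152 / 118145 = -0.09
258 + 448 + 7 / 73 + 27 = 53516 / 73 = 733.10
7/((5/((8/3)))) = 56/15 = 3.73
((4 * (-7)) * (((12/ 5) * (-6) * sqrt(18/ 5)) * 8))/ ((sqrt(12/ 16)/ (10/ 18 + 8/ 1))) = 275968 * sqrt(30)/ 25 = 60461.56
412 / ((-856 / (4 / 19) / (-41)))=8446 / 2033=4.15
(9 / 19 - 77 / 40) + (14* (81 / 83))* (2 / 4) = 339371 / 63080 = 5.38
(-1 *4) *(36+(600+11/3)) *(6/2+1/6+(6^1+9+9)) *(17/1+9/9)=-1251188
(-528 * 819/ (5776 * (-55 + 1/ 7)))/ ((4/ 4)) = 63063/ 46208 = 1.36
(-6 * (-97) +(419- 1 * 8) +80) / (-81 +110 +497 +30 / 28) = 15022 / 7379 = 2.04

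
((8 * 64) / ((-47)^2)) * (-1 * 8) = -1.85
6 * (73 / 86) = 219 / 43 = 5.09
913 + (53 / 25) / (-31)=707522 / 775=912.93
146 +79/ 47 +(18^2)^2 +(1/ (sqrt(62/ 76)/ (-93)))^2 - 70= 5435817/ 47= 115655.68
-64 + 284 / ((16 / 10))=227 / 2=113.50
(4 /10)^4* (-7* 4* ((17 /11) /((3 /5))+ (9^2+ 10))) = -1383424 /20625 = -67.08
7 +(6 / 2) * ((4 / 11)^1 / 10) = 391 / 55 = 7.11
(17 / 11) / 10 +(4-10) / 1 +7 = 127 / 110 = 1.15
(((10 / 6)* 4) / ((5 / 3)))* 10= 40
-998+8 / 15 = -14962 / 15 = -997.47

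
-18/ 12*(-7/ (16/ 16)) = 21/ 2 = 10.50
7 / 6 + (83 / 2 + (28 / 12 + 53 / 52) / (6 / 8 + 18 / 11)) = 180473 / 4095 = 44.07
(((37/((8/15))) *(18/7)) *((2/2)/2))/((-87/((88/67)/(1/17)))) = -22.89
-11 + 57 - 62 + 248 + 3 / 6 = 465 / 2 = 232.50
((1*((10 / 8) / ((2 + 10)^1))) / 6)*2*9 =5 / 16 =0.31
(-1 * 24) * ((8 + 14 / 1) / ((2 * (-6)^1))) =44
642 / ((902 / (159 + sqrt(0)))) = 51039 / 451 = 113.17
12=12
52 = 52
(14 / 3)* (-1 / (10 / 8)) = -56 / 15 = -3.73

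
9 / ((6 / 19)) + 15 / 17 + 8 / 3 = 3269 / 102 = 32.05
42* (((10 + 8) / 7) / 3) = 36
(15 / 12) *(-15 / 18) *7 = -175 / 24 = -7.29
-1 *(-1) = 1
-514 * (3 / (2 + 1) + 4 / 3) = -1199.33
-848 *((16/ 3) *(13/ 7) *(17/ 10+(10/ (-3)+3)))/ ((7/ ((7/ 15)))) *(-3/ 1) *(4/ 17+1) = 3615872/ 1275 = 2835.98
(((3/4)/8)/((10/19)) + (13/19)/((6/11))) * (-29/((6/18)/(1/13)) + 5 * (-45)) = -6558379/19760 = -331.90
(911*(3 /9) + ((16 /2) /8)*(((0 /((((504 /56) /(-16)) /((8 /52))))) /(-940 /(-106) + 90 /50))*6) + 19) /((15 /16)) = 15488 /45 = 344.18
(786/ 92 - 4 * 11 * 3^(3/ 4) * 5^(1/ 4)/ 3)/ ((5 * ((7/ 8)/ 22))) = -7744 * 3^(3/ 4) * 5^(1/ 4)/ 105+34584/ 805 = -208.44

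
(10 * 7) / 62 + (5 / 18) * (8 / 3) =1565 / 837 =1.87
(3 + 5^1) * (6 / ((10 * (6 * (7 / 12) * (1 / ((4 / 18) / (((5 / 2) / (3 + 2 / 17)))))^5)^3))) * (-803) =-4035835286643646751496509171478619488256 / 10281687431587081218066807008368853302001953125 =-0.00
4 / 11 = 0.36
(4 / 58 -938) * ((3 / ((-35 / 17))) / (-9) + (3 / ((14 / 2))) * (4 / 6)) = -255680 / 609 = -419.84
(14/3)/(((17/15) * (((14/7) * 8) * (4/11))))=385/544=0.71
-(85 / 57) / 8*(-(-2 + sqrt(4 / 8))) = -85 / 228 + 85*sqrt(2) / 912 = -0.24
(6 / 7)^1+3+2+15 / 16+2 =985 / 112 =8.79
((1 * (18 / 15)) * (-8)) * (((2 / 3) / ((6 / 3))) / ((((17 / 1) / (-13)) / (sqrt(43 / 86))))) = 1.73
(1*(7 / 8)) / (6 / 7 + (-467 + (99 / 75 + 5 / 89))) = -109025 / 57909928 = -0.00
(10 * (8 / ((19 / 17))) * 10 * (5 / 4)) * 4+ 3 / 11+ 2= 748475 / 209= 3581.22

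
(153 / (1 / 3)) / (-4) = -459 / 4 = -114.75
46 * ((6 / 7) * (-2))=-552 / 7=-78.86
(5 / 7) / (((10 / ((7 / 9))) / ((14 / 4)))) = 7 / 36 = 0.19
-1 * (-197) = 197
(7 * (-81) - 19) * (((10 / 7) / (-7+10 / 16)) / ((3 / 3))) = 46880 / 357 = 131.32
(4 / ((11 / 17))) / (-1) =-68 / 11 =-6.18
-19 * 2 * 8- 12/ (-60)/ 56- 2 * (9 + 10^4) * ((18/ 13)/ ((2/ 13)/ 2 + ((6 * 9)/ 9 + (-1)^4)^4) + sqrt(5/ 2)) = -10009 * sqrt(10)- 1378897593/ 4369960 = -31966.78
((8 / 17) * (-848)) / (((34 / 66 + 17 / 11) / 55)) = -3078240 / 289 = -10651.35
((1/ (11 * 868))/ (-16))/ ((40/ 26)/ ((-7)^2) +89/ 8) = -91/ 155094984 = -0.00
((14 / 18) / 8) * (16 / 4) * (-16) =-56 / 9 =-6.22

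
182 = 182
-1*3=-3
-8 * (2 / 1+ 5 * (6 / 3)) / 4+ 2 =-22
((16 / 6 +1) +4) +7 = 44 / 3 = 14.67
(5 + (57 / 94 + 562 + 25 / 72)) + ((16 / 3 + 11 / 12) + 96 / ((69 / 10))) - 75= 39936895 / 77832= 513.12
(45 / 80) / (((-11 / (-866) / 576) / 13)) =3647592 / 11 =331599.27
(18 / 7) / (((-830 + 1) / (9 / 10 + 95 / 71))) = -2043 / 294295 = -0.01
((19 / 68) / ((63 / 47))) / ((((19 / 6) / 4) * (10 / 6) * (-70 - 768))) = -0.00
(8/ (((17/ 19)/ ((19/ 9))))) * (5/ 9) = 14440/ 1377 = 10.49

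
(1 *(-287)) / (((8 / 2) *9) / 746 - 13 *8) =107051 / 38774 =2.76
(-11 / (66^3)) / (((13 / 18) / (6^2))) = -3 / 1573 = -0.00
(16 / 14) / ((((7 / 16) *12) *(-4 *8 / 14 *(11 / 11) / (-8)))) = 0.76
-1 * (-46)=46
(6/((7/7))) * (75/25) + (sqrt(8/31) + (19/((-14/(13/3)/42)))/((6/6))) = -229 + 2 * sqrt(62)/31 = -228.49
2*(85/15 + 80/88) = 434/33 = 13.15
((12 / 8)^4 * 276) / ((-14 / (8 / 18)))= -621 / 14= -44.36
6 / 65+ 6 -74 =-4414 / 65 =-67.91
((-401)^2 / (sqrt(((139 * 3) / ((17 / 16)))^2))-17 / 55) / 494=150235511 / 181278240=0.83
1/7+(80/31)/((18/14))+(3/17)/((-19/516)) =-1666967/630819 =-2.64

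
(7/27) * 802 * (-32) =-179648/27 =-6653.63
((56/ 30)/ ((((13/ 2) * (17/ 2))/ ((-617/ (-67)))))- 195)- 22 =-48127681/ 222105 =-216.69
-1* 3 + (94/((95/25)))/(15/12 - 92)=-3.27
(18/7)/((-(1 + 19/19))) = -1.29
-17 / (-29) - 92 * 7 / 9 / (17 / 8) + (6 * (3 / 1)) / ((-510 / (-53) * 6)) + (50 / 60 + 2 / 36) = -471599 / 14790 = -31.89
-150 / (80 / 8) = -15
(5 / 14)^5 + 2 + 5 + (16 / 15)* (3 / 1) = 10.21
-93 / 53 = -1.75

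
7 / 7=1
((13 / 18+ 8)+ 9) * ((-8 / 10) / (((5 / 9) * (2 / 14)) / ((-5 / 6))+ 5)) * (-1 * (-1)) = -4466 / 1545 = -2.89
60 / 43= 1.40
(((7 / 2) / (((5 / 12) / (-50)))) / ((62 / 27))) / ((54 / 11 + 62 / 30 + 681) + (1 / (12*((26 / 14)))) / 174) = -8464856400 / 31839887743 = -0.27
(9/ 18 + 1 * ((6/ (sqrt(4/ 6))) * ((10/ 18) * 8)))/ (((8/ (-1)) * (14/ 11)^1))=-55 * sqrt(6)/ 42- 11/ 224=-3.26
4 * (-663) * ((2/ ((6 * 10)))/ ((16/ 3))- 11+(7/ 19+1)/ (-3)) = 23077483/ 760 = 30365.11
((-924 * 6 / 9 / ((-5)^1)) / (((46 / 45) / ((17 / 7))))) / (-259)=-6732 / 5957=-1.13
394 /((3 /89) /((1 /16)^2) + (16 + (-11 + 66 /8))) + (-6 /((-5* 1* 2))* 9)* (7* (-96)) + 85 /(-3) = -425177213 /116835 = -3639.13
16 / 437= 0.04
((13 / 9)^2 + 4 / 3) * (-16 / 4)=-1108 / 81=-13.68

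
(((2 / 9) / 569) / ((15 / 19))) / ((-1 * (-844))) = 19 / 32415930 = 0.00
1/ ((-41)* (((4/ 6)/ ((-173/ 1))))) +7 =1093/ 82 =13.33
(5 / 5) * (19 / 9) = 19 / 9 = 2.11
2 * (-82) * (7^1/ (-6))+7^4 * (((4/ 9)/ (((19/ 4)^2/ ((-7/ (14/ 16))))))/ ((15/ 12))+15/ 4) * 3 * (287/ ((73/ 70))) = 1135908171391/ 158118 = 7183927.01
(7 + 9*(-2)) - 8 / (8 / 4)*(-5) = 9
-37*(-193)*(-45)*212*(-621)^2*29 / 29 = -26271847114740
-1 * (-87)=87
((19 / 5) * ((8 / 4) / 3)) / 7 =38 / 105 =0.36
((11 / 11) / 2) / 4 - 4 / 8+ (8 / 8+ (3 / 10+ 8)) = 357 / 40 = 8.92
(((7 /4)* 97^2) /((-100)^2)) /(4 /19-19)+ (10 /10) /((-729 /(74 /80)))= -44070353 /495720000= -0.09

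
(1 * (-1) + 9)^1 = 8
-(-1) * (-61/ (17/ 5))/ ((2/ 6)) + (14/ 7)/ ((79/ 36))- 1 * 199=-251.91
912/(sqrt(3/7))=1393.10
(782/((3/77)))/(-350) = -4301/75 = -57.35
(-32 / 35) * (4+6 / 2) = -32 / 5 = -6.40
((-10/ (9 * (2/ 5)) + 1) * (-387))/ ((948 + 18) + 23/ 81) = 55728/ 78269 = 0.71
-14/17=-0.82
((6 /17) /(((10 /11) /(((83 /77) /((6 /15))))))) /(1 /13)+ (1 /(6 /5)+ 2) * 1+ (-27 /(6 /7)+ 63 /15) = -38791 /3570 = -10.87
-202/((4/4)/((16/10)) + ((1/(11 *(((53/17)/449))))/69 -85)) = 65006832/27092161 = 2.40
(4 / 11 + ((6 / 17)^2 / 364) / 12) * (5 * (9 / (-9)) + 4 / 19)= -420817 / 241604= -1.74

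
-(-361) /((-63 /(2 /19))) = -38 /63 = -0.60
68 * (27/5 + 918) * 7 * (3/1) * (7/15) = 15383844/25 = 615353.76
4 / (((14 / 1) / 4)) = 8 / 7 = 1.14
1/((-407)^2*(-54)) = -1/8945046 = -0.00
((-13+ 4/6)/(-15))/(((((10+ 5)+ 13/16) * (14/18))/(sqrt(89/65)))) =0.08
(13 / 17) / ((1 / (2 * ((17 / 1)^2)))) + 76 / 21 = 9358 / 21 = 445.62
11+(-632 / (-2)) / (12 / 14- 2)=-265.50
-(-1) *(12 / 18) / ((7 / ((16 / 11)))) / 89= 32 / 20559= 0.00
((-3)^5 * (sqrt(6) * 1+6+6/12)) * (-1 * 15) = 3645 * sqrt(6)+47385/2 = 32620.89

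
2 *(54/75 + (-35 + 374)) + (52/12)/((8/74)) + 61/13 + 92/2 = 3003841/3900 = 770.22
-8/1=-8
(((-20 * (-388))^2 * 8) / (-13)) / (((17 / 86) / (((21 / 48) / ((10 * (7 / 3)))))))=-776807040 / 221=-3514963.98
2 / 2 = 1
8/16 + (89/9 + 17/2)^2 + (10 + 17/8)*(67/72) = 1814059/5184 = 349.93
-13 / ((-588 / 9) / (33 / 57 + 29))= 10959 / 1862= 5.89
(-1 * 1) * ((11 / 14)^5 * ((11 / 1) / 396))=-161051 / 19361664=-0.01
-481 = -481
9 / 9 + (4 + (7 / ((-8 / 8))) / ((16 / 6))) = 19 / 8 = 2.38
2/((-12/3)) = -1/2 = -0.50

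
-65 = -65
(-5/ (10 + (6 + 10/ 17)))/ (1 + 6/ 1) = -85/ 1974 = -0.04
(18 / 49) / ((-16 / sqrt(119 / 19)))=-9 * sqrt(2261) / 7448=-0.06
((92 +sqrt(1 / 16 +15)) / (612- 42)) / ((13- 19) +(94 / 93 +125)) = 31 * sqrt(241) / 8482360 +1426 / 1060295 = 0.00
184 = 184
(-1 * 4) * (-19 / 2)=38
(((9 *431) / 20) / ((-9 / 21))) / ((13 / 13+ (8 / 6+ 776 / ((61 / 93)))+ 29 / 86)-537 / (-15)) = -71222319 / 192247934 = -0.37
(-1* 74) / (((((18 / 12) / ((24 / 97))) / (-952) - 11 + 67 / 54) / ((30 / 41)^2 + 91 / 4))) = 1191252291264 / 6751317931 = 176.45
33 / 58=0.57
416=416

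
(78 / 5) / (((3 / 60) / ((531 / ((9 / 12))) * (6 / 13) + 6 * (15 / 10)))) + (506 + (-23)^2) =105795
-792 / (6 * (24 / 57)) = -627 / 2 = -313.50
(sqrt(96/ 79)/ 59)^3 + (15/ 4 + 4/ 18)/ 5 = 384 * sqrt(474)/ 1281770339 + 143/ 180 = 0.79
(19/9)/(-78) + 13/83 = 7549/58266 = 0.13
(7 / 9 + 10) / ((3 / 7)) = 679 / 27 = 25.15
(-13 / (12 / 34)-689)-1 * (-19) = -706.83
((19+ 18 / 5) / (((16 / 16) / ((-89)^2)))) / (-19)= -895073 / 95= -9421.82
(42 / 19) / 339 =14 / 2147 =0.01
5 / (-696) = -5 / 696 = -0.01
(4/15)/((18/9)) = 0.13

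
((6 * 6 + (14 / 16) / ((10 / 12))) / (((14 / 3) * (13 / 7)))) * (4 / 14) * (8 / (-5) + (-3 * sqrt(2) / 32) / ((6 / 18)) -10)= -4959 / 350 -1539 * sqrt(2) / 4480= -14.65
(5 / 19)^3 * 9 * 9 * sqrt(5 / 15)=3375 * sqrt(3) / 6859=0.85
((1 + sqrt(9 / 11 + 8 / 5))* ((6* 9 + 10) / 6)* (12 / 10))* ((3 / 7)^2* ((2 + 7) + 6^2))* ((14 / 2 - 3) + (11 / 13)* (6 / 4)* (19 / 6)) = 540432 / 637 + 540432* sqrt(7315) / 35035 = 2167.71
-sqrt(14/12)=-sqrt(42)/6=-1.08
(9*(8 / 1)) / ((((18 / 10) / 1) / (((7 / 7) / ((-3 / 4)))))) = -160 / 3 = -53.33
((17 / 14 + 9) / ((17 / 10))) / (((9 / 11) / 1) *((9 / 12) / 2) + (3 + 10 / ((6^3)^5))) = 1849002451845120 / 1017627239436689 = 1.82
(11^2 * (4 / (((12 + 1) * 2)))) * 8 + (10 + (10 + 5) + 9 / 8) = 18205 / 104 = 175.05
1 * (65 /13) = 5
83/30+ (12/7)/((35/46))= 5.02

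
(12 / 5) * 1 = 12 / 5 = 2.40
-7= -7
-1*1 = -1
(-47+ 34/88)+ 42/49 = -14093/308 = -45.76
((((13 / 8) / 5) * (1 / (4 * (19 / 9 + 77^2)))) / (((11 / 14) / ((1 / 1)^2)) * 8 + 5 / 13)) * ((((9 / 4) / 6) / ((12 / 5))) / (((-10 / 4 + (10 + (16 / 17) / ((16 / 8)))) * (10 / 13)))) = 138411 / 2644585369600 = 0.00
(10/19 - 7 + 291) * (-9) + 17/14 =-680833/266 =-2559.52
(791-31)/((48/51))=1615/2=807.50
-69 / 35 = -1.97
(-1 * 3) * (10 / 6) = -5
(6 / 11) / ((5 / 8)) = 48 / 55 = 0.87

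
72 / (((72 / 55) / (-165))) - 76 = -9151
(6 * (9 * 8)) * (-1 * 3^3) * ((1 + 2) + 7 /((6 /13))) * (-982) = 208081872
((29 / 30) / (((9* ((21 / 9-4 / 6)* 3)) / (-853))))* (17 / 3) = -420529 / 4050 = -103.83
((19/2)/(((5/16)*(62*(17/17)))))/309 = 76/47895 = 0.00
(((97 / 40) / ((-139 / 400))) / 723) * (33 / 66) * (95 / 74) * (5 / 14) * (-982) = 113114125 / 52057446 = 2.17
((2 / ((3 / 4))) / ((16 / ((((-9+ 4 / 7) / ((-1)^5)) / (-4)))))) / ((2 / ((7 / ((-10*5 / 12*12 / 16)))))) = 59 / 150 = 0.39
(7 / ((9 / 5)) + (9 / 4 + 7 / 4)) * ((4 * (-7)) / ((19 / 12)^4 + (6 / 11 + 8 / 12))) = -50383872 / 1710011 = -29.46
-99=-99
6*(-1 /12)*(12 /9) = -2 /3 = -0.67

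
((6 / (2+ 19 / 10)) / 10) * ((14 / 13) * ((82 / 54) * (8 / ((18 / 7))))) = 32144 / 41067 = 0.78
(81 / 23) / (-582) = -27 / 4462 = -0.01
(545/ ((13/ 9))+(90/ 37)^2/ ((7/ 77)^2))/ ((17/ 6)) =6866910/ 17797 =385.85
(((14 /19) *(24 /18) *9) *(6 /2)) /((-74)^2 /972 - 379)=-15309 /215479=-0.07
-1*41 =-41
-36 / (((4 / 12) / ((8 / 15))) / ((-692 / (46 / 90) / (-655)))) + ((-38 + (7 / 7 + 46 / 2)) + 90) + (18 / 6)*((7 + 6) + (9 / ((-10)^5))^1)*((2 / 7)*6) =1792359421 / 75325000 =23.80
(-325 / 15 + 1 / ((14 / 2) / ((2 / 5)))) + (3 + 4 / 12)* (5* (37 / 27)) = 3487 / 2835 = 1.23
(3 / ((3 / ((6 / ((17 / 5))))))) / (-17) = -30 / 289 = -0.10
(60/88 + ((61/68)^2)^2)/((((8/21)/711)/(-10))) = -23341973548005/940780544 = -24811.28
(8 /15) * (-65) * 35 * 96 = -116480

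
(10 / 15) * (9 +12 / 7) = 50 / 7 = 7.14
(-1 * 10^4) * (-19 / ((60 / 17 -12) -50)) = -1615000 / 497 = -3249.50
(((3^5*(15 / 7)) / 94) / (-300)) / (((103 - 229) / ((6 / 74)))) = 81 / 6816880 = 0.00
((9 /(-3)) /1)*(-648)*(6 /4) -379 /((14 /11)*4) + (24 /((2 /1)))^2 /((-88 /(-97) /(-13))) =778.10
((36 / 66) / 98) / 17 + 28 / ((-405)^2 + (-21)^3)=180214 / 354525633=0.00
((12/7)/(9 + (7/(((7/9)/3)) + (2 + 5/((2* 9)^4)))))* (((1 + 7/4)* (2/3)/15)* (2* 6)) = 0.07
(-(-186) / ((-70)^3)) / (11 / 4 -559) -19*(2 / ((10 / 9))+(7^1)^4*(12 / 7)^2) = -12792549223032 / 95396875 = -134098.20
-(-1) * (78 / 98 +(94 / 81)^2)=688843 / 321489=2.14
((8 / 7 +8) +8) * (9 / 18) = 60 / 7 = 8.57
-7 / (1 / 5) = -35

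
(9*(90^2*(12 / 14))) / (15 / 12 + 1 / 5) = 8748000 / 203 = 43093.60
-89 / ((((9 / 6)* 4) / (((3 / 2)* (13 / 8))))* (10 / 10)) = -1157 / 32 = -36.16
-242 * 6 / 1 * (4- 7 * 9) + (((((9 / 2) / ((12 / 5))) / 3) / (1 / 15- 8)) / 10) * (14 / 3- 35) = 23301761 / 272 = 85668.24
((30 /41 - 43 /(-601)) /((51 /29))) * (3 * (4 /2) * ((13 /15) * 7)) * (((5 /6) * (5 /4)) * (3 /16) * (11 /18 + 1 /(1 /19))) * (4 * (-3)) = -92192528155 /120642336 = -764.18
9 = 9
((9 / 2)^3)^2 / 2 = 531441 / 128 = 4151.88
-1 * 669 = -669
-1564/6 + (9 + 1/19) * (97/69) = -108350/437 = -247.94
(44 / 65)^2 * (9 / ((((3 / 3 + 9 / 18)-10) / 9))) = -4.37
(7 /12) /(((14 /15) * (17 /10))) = 25 /68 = 0.37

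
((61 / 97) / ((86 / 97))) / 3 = 61 / 258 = 0.24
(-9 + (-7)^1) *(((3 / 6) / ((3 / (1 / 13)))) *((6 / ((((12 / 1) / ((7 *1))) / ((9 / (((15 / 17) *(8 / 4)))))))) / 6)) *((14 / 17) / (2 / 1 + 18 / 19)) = -133 / 780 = -0.17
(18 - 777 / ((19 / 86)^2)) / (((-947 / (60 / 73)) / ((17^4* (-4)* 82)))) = -9435118303696320 / 24956291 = -378065727.14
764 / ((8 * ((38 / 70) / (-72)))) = -240660 / 19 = -12666.32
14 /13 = 1.08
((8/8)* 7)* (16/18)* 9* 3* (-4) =-672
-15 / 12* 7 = -35 / 4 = -8.75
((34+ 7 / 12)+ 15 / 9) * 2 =145 / 2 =72.50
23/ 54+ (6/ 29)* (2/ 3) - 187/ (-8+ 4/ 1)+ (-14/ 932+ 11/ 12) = 8796388/ 182439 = 48.22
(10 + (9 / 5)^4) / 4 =12811 / 2500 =5.12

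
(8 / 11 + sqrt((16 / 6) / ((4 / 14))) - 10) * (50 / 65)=-1020 / 143 + 20 * sqrt(21) / 39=-4.78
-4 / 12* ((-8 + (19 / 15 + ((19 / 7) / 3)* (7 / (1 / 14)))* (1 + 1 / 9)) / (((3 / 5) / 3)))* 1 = -12410 / 81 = -153.21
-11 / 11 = -1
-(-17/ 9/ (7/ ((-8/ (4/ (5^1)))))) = -170/ 63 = -2.70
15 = 15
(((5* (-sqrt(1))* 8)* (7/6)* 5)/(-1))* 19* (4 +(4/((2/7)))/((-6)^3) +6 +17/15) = 49070.43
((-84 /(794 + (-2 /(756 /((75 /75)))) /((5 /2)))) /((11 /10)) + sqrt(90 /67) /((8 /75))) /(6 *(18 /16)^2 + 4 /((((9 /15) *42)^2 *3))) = -302456851200 /23887632363419 + 10716300 *sqrt(670) /193911467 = 1.42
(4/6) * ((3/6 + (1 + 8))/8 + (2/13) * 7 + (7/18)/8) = 2165/1404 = 1.54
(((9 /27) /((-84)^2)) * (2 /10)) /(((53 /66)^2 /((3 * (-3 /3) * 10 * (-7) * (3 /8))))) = 363 /314608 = 0.00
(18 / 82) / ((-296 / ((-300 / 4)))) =675 / 12136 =0.06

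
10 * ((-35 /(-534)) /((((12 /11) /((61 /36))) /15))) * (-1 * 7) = -4109875 /38448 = -106.89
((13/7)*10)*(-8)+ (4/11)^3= -1383792/9317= -148.52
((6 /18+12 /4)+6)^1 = 28 /3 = 9.33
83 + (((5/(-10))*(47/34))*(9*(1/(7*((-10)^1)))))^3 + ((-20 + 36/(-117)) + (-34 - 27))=2373687802571/1402052288000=1.69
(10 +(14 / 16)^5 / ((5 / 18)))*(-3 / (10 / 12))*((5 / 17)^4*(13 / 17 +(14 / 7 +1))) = -218354175 / 181741696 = -1.20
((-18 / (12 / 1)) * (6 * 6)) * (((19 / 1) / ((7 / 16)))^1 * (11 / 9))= -20064 / 7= -2866.29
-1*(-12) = 12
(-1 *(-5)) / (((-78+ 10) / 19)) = -95 / 68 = -1.40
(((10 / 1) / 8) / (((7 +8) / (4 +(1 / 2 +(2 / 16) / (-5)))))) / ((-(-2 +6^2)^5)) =-179 / 21809003520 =-0.00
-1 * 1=-1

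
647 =647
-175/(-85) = 35/17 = 2.06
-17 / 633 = -0.03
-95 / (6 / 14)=-665 / 3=-221.67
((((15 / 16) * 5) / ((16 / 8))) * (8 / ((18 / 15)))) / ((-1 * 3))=-125 / 24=-5.21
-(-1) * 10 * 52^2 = 27040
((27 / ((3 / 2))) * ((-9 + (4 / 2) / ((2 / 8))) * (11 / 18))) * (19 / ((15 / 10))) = -418 / 3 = -139.33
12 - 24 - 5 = -17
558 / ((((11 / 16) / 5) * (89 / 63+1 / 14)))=5624640 / 2057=2734.39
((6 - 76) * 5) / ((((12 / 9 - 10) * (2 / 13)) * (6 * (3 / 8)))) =350 / 3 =116.67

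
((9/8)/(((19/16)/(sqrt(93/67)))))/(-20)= -9*sqrt(6231)/12730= -0.06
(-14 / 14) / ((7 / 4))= -4 / 7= -0.57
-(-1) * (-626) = -626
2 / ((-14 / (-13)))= 13 / 7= 1.86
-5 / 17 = -0.29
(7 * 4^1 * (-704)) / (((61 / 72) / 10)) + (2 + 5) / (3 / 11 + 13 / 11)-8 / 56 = -1589543777 / 6832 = -232661.56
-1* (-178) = 178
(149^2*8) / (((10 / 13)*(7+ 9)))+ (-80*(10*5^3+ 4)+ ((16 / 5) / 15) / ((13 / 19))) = -334967249 / 3900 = -85889.04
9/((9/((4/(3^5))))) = 4/243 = 0.02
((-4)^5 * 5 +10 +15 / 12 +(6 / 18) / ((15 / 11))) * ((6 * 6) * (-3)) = 2758593 / 5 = 551718.60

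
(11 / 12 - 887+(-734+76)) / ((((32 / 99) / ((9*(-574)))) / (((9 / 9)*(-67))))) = -1653427498.08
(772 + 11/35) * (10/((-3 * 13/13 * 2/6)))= -54062/7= -7723.14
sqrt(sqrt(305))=305^(1 / 4)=4.18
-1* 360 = -360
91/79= 1.15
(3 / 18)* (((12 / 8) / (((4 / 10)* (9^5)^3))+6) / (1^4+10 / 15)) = 1647129056757197 / 2745215094595320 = 0.60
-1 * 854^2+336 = -728980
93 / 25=3.72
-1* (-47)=47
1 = 1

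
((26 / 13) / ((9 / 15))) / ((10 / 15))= 5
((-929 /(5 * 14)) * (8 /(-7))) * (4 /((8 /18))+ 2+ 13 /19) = 177.22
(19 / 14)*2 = 19 / 7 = 2.71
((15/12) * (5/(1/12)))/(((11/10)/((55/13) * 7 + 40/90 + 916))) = 27672250/429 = 64504.08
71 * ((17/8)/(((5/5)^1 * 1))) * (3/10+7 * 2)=172601/80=2157.51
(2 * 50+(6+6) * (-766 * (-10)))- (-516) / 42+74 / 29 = 18683072 / 203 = 92034.84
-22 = -22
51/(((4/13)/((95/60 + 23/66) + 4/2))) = 114699/176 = 651.70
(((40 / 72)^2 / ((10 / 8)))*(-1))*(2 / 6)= -20 / 243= -0.08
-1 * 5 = -5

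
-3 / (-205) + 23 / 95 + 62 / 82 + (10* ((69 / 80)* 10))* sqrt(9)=809421 / 3116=259.76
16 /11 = 1.45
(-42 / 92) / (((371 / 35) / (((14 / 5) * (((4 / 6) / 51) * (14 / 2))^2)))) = -9604 / 9511857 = -0.00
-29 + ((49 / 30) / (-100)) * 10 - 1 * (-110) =24251 / 300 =80.84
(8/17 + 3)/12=59/204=0.29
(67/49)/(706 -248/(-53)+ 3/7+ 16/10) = 17755/9254511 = 0.00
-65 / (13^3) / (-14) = 0.00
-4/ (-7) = 4/ 7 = 0.57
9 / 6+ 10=23 / 2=11.50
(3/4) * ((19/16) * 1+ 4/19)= 1.05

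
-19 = -19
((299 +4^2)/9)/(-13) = -2.69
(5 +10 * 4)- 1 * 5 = 40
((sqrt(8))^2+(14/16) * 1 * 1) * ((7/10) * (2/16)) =497/640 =0.78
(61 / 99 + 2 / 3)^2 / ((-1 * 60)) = -16129 / 588060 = -0.03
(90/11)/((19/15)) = 1350/209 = 6.46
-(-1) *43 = 43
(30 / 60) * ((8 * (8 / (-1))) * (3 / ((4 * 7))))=-24 / 7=-3.43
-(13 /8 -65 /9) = 403 /72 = 5.60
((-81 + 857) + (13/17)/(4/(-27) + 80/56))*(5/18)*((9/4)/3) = 15974605/98736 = 161.79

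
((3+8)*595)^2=42837025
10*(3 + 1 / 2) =35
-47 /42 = -1.12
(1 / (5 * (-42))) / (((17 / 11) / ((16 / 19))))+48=1627832 / 33915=48.00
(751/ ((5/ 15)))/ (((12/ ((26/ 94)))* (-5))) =-9763/ 940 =-10.39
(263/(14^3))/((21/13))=3419/57624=0.06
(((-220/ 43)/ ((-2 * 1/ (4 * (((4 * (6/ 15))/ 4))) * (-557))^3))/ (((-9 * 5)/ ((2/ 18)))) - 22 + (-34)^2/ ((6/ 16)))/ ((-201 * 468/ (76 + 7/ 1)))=-9556375438452537989/ 3538677525479430750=-2.70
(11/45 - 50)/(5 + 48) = -2239/2385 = -0.94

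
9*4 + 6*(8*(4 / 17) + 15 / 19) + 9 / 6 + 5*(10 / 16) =146399 / 2584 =56.66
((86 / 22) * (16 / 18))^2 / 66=59168 / 323433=0.18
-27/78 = -9/26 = -0.35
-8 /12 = -2 /3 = -0.67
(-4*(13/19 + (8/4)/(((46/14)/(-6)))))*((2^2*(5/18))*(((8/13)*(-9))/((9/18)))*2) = -1660160/5681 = -292.23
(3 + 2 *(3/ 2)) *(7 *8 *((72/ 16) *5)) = 7560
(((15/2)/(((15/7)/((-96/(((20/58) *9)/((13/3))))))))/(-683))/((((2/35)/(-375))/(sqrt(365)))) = -9236500 *sqrt(365)/2049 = -86121.56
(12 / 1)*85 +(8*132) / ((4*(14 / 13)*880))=142839 / 140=1020.28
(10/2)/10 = 1/2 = 0.50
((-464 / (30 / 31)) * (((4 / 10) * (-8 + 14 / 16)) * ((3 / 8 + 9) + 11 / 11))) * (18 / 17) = 12759507 / 850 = 15011.18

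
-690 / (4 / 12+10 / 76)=-1484.15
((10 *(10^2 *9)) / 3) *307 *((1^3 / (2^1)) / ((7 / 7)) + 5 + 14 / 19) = 109138500 / 19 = 5744131.58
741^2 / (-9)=-61009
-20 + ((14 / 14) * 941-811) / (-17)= -470 / 17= -27.65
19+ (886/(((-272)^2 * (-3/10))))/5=1053829/55488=18.99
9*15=135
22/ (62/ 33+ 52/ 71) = 25773/ 3059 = 8.43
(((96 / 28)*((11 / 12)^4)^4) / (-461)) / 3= -45949729863572161 / 74577687931785314304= -0.00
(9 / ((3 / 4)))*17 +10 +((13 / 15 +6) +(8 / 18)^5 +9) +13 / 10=27302369 / 118098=231.18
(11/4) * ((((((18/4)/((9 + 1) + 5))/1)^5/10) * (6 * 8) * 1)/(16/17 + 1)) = 0.02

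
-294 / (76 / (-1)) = 147 / 38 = 3.87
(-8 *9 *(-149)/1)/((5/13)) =139464/5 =27892.80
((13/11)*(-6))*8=-624/11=-56.73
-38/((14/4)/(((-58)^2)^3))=-2893220633344/7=-413317233334.86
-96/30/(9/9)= -3.20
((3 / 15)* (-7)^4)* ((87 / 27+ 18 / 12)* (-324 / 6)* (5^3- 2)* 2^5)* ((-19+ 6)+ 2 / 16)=6205326876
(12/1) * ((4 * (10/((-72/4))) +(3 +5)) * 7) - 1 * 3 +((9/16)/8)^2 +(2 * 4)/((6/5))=8011857/16384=489.00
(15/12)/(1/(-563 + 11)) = -690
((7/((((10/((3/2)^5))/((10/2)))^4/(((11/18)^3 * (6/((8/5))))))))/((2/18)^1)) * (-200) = -150399862333875/67108864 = -2241132.59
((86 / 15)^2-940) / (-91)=204104 / 20475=9.97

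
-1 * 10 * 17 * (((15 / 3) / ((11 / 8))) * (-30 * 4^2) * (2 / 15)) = 435200 / 11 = 39563.64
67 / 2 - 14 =39 / 2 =19.50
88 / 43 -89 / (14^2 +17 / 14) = 189390 / 118723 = 1.60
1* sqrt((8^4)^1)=64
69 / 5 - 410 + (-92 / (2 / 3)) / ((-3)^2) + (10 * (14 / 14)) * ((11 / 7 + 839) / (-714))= -5289209 / 12495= -423.31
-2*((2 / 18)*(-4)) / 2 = 4 / 9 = 0.44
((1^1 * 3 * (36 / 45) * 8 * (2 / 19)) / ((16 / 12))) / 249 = 48 / 7885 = 0.01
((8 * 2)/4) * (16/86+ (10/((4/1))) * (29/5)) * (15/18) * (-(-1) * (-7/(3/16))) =-235760/129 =-1827.60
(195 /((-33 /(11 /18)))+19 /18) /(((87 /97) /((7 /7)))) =-2231 /783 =-2.85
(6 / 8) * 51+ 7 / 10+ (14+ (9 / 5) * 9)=1383 / 20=69.15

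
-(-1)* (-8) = -8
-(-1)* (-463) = -463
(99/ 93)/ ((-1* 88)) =-3/ 248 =-0.01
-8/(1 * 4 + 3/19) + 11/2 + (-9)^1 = -857/158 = -5.42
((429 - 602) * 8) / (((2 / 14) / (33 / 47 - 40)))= 17893736 / 47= 380717.79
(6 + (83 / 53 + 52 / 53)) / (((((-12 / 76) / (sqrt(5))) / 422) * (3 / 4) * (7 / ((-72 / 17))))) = 116228928 * sqrt(5) / 6307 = 41207.51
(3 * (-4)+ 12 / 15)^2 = 3136 / 25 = 125.44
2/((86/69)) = 69/43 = 1.60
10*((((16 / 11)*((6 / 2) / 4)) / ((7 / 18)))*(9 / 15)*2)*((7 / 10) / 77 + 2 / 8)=36936 / 4235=8.72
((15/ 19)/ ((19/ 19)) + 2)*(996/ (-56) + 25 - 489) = -18815/ 14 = -1343.93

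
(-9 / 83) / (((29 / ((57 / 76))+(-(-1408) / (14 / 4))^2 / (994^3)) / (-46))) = 3735569719917 / 28958308000462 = 0.13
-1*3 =-3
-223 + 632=409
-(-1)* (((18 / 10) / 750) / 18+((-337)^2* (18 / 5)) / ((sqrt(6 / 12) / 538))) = 311071036.30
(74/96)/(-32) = -37/1536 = -0.02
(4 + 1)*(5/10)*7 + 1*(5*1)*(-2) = 15/2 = 7.50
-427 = -427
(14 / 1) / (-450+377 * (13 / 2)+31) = 28 / 4063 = 0.01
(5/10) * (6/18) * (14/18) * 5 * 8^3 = 8960/27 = 331.85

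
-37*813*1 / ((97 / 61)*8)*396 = -181659159 / 194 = -936387.42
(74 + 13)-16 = 71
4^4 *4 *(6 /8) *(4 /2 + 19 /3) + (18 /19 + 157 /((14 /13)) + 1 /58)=25250816 /3857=6546.75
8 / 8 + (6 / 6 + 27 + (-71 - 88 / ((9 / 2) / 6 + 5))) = -1318 / 23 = -57.30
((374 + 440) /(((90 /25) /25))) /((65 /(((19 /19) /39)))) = 10175 /4563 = 2.23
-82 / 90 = -0.91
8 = 8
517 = 517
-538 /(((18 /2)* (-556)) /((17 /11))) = 4573 /27522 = 0.17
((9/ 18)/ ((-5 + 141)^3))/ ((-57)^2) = 0.00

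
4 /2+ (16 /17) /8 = 2.12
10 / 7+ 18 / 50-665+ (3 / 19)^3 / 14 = -227448263 / 342950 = -663.21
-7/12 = -0.58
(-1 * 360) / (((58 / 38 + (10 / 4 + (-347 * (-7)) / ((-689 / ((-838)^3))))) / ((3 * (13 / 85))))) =-73519056 / 923404718743337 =-0.00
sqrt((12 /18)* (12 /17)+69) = sqrt(20077) /17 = 8.33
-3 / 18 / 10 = -1 / 60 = -0.02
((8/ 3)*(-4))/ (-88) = 4/ 33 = 0.12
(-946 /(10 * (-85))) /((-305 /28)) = -0.10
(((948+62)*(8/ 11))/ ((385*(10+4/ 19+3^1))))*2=61408/ 212597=0.29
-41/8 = -5.12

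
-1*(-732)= 732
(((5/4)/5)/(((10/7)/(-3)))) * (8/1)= -4.20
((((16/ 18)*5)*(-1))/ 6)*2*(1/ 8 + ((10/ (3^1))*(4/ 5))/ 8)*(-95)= 5225/ 81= 64.51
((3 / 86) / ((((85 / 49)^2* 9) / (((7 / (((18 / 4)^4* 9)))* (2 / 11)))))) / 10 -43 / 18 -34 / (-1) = 191369426771287 / 6053865864750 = 31.61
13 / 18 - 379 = -6809 / 18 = -378.28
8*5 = 40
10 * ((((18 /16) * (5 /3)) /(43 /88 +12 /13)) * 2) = 8580 /323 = 26.56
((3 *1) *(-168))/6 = -84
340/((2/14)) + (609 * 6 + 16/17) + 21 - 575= 93176/17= 5480.94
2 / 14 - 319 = -2232 / 7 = -318.86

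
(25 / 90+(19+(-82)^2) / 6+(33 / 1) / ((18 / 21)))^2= 437939329 / 324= 1351664.60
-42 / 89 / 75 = -14 / 2225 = -0.01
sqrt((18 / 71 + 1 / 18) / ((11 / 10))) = 0.53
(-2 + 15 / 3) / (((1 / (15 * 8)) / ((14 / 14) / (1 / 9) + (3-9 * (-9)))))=33480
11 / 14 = 0.79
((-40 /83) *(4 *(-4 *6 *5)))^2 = 368640000 /6889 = 53511.39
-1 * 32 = -32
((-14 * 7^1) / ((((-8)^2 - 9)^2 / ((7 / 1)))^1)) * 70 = -9604 / 605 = -15.87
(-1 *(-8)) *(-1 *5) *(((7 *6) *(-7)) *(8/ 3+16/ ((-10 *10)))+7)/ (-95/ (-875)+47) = 425810/ 687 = 619.81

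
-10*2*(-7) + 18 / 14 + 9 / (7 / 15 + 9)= 141383 / 994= 142.24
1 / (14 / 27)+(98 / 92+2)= 804 / 161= 4.99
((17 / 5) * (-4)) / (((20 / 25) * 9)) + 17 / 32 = -391 / 288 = -1.36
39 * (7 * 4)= 1092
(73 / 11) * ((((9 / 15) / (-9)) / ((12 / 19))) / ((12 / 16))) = -1387 / 1485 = -0.93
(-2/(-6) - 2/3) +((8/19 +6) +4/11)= 4045/627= 6.45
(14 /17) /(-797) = -14 /13549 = -0.00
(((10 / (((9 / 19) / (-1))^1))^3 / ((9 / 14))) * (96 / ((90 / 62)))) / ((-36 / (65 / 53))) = 309587824000 / 9388791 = 32974.19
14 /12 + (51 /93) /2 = 134 /93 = 1.44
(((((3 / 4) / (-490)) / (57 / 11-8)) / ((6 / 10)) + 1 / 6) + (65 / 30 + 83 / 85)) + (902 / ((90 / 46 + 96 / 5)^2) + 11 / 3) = 54983828540719 / 6114358577880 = 8.99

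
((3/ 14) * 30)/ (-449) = -0.01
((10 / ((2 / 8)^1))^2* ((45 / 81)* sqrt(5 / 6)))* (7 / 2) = 2840.04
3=3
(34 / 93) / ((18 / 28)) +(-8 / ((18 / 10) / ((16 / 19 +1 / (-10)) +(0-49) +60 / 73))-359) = -171357145 / 1160919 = -147.60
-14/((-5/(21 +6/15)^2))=160286/125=1282.29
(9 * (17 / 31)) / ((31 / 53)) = 8109 / 961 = 8.44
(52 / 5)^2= 108.16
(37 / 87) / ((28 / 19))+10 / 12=911 / 812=1.12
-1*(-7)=7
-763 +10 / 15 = -2287 / 3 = -762.33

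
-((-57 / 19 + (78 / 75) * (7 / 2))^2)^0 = -1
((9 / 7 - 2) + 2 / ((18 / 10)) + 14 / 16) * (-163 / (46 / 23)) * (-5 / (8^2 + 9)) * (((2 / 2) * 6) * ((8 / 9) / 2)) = 522415 / 27594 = 18.93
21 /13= 1.62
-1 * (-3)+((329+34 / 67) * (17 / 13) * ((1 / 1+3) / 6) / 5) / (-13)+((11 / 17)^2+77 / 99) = -32833081 / 147255615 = -0.22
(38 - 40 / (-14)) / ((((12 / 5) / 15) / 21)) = 10725 / 2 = 5362.50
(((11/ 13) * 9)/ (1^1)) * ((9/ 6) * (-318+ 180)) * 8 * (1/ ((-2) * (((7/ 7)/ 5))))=31527.69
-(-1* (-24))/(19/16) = -384/19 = -20.21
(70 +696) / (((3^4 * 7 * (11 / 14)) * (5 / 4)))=6128 / 4455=1.38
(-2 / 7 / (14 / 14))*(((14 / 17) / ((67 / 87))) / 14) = -174 / 7973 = -0.02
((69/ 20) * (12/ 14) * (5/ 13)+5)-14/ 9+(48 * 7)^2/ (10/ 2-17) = -15402799/ 1638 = -9403.42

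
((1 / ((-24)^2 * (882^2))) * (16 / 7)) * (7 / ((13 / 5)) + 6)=113 / 2548479024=0.00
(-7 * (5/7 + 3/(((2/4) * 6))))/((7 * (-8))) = 3/14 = 0.21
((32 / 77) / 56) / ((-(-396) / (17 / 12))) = 17 / 640332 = 0.00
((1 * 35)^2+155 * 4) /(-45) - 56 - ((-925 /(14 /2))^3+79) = 791392757 /343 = 2307267.51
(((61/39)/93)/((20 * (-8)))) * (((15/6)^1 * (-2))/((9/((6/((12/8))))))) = 61/261144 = 0.00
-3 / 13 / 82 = -3 / 1066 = -0.00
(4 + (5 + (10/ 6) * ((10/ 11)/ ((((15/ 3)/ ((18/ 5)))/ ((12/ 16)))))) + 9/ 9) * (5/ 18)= 595/ 198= 3.01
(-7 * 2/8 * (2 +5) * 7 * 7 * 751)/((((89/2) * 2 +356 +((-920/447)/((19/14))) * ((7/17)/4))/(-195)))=10153289036709/51381604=197605.53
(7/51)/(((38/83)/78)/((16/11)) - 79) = -120848/69553103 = -0.00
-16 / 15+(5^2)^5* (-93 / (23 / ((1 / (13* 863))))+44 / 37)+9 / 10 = 665050009983881 / 57284214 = 11609655.85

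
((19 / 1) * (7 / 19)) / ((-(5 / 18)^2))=-2268 / 25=-90.72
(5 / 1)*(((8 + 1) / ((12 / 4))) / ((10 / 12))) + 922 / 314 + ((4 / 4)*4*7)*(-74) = -322017 / 157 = -2051.06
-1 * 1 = -1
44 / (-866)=-22 / 433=-0.05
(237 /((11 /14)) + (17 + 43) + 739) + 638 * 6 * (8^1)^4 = 172486475 /11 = 15680588.64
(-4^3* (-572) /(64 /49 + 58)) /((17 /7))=6278272 /24701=254.17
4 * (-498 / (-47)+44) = 10264 / 47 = 218.38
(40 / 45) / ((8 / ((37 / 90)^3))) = 50653 / 6561000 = 0.01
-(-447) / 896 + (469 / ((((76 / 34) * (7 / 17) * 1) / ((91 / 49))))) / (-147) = -14861545 / 2502528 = -5.94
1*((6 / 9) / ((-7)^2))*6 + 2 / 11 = 142 / 539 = 0.26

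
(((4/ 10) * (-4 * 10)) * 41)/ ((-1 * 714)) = 0.92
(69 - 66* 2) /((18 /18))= -63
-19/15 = -1.27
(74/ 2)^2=1369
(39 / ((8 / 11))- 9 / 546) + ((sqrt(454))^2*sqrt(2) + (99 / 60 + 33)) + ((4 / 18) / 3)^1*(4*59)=10392127 / 98280 + 454*sqrt(2)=747.79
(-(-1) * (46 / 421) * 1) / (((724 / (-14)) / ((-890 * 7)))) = 1003030 / 76201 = 13.16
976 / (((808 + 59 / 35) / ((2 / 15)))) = 13664 / 85017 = 0.16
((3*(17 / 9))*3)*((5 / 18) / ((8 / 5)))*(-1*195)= -27625 / 48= -575.52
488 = 488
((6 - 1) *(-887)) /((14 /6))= -13305 /7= -1900.71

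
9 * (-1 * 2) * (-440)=7920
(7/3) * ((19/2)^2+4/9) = 22855/108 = 211.62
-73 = -73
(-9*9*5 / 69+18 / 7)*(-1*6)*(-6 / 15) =-6372 / 805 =-7.92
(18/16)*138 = 621/4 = 155.25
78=78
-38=-38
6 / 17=0.35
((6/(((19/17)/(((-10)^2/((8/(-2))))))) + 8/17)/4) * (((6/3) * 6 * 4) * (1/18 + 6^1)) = -9417164/969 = -9718.44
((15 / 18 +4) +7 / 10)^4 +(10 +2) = 48065821 / 50625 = 949.45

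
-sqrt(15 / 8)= -sqrt(30) / 4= -1.37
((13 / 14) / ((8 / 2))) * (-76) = -247 / 14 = -17.64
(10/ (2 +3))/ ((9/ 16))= 3.56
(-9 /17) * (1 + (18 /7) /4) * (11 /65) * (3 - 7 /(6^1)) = -8349 /30940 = -0.27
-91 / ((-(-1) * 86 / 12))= -546 / 43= -12.70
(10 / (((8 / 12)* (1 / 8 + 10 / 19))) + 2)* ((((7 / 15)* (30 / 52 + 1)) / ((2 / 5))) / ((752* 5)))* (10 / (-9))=-118531 / 8710416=-0.01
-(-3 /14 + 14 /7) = -1.79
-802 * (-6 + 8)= -1604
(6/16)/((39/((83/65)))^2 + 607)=20667/84862784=0.00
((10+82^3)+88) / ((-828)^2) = 30637 / 38088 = 0.80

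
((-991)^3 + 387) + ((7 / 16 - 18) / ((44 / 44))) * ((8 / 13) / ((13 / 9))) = -328955759321 / 338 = -973241891.48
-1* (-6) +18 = 24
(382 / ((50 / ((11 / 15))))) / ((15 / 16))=33616 / 5625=5.98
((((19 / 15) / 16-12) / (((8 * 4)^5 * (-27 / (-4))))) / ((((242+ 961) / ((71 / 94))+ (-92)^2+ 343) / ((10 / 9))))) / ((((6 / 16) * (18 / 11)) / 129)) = -96080963 / 81277300405960704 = -0.00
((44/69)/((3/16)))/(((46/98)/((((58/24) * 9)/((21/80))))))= 2858240/4761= 600.34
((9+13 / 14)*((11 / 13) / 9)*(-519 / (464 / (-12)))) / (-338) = -264517 / 7135856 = -0.04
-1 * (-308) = 308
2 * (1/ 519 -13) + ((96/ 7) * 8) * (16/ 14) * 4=12093836/ 25431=475.55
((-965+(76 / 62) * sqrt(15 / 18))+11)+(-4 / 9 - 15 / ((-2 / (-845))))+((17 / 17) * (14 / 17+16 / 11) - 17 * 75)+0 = -28828667 / 3366+19 * sqrt(30) / 93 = -8563.55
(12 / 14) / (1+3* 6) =6 / 133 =0.05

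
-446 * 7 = -3122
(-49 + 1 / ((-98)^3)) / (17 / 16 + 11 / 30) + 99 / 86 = -114990488127 / 3470410202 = -33.13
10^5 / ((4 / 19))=475000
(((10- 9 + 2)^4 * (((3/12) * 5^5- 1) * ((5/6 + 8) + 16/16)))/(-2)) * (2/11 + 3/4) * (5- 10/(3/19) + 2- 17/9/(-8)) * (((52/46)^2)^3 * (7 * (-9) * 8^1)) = -27817968320749495161/1628394779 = -17083061601.21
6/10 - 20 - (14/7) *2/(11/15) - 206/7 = -20899/385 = -54.28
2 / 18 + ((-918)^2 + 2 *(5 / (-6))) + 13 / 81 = 68260531 / 81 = 842722.60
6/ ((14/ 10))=4.29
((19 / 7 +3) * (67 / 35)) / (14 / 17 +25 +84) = 9112 / 91483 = 0.10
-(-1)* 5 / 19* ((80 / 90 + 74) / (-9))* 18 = -39.42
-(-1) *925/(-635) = -185/127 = -1.46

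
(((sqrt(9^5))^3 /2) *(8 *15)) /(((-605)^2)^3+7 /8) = 2295825120 /130767849030041669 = 0.00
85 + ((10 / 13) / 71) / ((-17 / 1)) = 85.00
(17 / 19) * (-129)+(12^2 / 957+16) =-601679 / 6061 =-99.27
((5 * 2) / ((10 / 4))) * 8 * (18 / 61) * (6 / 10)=1728 / 305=5.67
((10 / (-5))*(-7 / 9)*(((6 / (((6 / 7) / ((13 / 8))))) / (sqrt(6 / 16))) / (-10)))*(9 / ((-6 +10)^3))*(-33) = 13.41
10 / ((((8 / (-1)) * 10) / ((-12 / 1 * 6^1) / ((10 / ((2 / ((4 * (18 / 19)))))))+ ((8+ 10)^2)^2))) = -524861 / 40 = -13121.52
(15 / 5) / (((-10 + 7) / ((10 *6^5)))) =-77760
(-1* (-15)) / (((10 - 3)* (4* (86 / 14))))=0.09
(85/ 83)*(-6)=-510/ 83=-6.14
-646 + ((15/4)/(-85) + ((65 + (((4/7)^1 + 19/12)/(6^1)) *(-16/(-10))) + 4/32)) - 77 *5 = -41355359/42840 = -965.34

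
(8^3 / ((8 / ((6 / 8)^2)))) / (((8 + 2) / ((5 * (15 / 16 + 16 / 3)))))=903 / 8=112.88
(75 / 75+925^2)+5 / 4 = 855627.25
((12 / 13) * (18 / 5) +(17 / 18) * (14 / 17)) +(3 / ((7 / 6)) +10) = 68273 / 4095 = 16.67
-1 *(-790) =790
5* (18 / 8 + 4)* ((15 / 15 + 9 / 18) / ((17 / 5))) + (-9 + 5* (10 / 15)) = 3313 / 408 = 8.12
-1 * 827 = -827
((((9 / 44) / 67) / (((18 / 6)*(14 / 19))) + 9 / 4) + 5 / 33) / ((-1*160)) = -27047 / 1800960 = -0.02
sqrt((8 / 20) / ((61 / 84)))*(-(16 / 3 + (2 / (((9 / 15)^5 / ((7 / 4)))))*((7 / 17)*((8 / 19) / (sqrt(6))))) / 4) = sqrt(12810)*(-627912 - 153125*sqrt(6)) / 71817435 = -1.58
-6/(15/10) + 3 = -1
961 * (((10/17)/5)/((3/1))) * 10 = 19220/51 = 376.86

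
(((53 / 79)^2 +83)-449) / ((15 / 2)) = -4562794 / 93615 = -48.74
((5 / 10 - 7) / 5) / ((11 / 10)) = -1.18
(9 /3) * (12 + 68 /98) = 1866 /49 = 38.08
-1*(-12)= 12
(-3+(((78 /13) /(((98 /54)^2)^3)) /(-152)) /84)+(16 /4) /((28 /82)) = 8.71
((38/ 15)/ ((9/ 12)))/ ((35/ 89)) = 13528/ 1575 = 8.59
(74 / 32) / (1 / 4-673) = -37 / 10764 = -0.00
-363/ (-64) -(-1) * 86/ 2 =3115/ 64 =48.67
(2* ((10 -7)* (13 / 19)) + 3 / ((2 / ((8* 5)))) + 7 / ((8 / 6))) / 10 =5271 / 760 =6.94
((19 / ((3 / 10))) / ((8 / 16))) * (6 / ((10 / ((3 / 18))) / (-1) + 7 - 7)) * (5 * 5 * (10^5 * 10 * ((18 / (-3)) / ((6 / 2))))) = 1900000000 / 3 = 633333333.33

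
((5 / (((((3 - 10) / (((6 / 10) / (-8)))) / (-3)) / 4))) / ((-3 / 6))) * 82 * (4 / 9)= 328 / 7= 46.86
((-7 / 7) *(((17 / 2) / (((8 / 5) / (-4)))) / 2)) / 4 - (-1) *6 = 8.66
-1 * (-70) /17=70 /17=4.12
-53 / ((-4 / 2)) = 53 / 2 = 26.50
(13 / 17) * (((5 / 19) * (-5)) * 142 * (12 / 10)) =-55380 / 323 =-171.46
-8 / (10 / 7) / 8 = -7 / 10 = -0.70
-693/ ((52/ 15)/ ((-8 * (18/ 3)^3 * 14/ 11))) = 5715360/ 13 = 439643.08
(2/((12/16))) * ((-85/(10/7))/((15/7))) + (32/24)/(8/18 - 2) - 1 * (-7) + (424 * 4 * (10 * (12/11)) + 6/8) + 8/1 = 255615359/13860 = 18442.67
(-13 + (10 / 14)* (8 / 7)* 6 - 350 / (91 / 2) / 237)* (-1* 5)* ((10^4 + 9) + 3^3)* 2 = 9480600040 / 11613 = 816378.20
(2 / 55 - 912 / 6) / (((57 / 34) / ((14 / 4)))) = -331534 / 1045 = -317.26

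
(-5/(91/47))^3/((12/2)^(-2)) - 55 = -508649905/753571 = -674.99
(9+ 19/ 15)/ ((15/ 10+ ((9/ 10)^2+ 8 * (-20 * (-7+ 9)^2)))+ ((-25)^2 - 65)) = -3080/ 23307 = -0.13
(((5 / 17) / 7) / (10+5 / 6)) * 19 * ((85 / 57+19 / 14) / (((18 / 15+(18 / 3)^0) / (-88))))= -90920 / 10829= -8.40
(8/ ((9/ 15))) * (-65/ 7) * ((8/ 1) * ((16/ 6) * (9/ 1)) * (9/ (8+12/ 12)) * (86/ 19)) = -14310400/ 133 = -107596.99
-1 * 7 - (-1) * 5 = -2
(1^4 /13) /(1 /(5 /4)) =5 /52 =0.10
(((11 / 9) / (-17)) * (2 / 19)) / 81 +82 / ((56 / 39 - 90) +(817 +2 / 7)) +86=4033854266002 / 46844040447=86.11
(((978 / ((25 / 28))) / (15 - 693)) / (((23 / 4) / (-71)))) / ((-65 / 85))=-22034992 / 844675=-26.09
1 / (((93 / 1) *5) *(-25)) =-1 / 11625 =-0.00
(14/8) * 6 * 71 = 1491/2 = 745.50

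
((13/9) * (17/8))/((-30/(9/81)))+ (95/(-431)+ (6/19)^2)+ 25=24.87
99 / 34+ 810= 27639 / 34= 812.91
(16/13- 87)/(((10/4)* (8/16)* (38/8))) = -3568/247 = -14.45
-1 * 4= -4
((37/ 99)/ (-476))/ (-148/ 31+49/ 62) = 1147/ 5819814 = 0.00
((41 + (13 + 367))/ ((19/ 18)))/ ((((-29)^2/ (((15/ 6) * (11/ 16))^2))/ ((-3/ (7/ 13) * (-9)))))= 4023065475/ 57268736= 70.25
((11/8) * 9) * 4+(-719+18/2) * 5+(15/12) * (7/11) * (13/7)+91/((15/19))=-2233279/660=-3383.76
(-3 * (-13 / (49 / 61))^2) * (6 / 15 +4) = -41504034 / 12005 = -3457.23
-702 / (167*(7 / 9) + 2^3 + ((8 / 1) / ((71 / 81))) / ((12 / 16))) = -4.68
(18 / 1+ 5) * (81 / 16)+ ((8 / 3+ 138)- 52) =9845 / 48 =205.10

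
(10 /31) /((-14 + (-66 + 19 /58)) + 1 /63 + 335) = 7308 /5784755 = 0.00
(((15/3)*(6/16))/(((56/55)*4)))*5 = 4125/1792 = 2.30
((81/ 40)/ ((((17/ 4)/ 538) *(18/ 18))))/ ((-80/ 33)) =-719037/ 6800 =-105.74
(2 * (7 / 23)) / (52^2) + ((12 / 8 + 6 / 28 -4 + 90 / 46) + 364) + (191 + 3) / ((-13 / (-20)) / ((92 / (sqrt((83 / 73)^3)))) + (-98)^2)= 9617095493341483349154742597 / 26443022637024166517273384 -28116668320 * sqrt(6059) / 121481047801390011197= 363.69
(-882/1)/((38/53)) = -23373/19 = -1230.16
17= 17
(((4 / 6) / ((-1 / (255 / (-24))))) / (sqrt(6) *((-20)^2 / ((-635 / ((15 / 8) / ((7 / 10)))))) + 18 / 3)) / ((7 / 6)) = 1349375 *sqrt(6) / 2491926 + 9596755 / 4983852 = 3.25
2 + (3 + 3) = 8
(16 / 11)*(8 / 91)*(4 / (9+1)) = 256 / 5005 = 0.05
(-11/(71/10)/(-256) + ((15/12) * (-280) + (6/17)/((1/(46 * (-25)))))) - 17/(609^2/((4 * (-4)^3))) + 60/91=-755.21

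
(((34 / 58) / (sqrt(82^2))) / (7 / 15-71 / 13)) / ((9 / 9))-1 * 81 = -187613247 / 2316172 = -81.00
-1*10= -10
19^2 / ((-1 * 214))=-361 / 214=-1.69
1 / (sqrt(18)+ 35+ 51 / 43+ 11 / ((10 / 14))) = 794855 / 40726077 - 46225* sqrt(2) / 40726077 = 0.02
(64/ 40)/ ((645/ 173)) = 0.43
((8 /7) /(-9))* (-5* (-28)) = -160 /9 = -17.78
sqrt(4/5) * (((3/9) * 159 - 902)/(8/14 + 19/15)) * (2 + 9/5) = -677502 * sqrt(5)/965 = -1569.89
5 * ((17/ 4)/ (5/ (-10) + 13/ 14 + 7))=595/ 208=2.86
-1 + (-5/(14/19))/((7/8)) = -8.76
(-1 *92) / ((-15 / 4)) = 24.53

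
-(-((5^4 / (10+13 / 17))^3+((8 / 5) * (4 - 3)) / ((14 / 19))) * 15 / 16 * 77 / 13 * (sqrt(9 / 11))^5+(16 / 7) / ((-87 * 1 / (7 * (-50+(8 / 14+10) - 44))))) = -9344 / 609+1133505007295949 * sqrt(11) / 5712657808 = 658069.03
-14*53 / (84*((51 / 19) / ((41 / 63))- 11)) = 1.28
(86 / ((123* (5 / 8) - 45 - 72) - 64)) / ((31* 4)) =-172 / 25823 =-0.01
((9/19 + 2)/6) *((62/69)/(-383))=-1457/1506339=-0.00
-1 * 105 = -105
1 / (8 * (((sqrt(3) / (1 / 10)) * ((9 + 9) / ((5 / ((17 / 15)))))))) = 0.00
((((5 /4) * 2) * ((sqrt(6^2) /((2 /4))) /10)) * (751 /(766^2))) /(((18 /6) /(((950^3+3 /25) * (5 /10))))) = 16097215627253 /29337800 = 548685.16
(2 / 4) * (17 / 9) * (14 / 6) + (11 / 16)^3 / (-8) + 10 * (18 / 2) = 81539999 / 884736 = 92.16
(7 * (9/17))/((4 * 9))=7/68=0.10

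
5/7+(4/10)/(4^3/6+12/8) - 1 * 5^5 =-7982466/2555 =-3124.25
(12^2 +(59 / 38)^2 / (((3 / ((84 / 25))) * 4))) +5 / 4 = 1316973 / 9025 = 145.92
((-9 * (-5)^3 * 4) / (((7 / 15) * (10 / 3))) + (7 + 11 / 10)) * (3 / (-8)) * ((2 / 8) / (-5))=54.39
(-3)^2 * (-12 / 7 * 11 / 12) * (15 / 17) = -1485 / 119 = -12.48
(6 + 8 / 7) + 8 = 106 / 7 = 15.14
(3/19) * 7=21/19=1.11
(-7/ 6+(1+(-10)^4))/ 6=59999/ 36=1666.64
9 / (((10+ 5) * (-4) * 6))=-1 / 40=-0.02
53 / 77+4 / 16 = 289 / 308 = 0.94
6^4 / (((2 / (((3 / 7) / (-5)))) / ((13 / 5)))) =-25272 / 175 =-144.41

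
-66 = -66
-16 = -16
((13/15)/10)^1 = 13/150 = 0.09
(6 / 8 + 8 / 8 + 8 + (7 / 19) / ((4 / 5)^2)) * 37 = 116143 / 304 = 382.05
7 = 7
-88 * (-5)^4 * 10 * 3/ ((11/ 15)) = -2250000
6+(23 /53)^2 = 17383 /2809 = 6.19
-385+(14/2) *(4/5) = -1897/5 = -379.40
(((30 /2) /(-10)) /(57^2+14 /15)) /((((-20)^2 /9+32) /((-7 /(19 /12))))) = 0.00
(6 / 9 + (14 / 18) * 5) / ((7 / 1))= 41 / 63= 0.65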